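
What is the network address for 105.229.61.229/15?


IP:   01101001.11100101.00111101.11100101
Mask: 11111111.11111110.00000000.00000000
AND operation:
Net:  01101001.11100100.00000000.00000000
Network: 105.228.0.0/15


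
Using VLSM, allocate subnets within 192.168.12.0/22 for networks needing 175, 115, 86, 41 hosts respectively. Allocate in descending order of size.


175 hosts -> /24 (254 usable): 192.168.12.0/24
115 hosts -> /25 (126 usable): 192.168.13.0/25
86 hosts -> /25 (126 usable): 192.168.13.128/25
41 hosts -> /26 (62 usable): 192.168.14.0/26
Allocation: 192.168.12.0/24 (175 hosts, 254 usable); 192.168.13.0/25 (115 hosts, 126 usable); 192.168.13.128/25 (86 hosts, 126 usable); 192.168.14.0/26 (41 hosts, 62 usable)


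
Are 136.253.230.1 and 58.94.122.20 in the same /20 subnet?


Mask: 255.255.240.0
136.253.230.1 AND mask = 136.253.224.0
58.94.122.20 AND mask = 58.94.112.0
No, different subnets (136.253.224.0 vs 58.94.112.0)


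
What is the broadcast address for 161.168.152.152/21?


Network: 161.168.152.0/21
Host bits = 11
Set all host bits to 1:
Broadcast: 161.168.159.255


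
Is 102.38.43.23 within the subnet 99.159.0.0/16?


Subnet network: 99.159.0.0
Test IP AND mask: 102.38.0.0
No, 102.38.43.23 is not in 99.159.0.0/16


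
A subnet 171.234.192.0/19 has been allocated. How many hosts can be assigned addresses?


Host bits = 32 - 19 = 13
Total addresses = 2^13 = 8192
Usable = total - 2 (network and broadcast)
Usable hosts: 8190


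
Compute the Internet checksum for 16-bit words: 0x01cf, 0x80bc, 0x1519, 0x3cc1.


Sum all words (with carry folding):
+ 0x01cf = 0x01cf
+ 0x80bc = 0x828b
+ 0x1519 = 0x97a4
+ 0x3cc1 = 0xd465
One's complement: ~0xd465
Checksum = 0x2b9a


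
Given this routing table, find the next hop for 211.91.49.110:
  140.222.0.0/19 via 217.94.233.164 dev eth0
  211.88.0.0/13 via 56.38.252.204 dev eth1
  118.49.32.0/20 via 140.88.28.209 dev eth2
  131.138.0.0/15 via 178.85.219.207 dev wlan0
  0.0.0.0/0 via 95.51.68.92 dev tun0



Longest prefix match for 211.91.49.110:
  /19 140.222.0.0: no
  /13 211.88.0.0: MATCH
  /20 118.49.32.0: no
  /15 131.138.0.0: no
  /0 0.0.0.0: MATCH
Selected: next-hop 56.38.252.204 via eth1 (matched /13)


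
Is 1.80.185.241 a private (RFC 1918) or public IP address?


RFC 1918 private ranges:
  10.0.0.0/8 (10.0.0.0 - 10.255.255.255)
  172.16.0.0/12 (172.16.0.0 - 172.31.255.255)
  192.168.0.0/16 (192.168.0.0 - 192.168.255.255)
Public (not in any RFC 1918 range)


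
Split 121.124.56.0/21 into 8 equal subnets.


New prefix = 21 + 3 = 24
Each subnet has 256 addresses
  121.124.56.0/24
  121.124.57.0/24
  121.124.58.0/24
  121.124.59.0/24
  121.124.60.0/24
  121.124.61.0/24
  121.124.62.0/24
  121.124.63.0/24
Subnets: 121.124.56.0/24, 121.124.57.0/24, 121.124.58.0/24, 121.124.59.0/24, 121.124.60.0/24, 121.124.61.0/24, 121.124.62.0/24, 121.124.63.0/24


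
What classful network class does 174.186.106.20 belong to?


First octet: 174
Binary: 10101110
10xxxxxx -> Class B (128-191)
Class B, default mask 255.255.0.0 (/16)


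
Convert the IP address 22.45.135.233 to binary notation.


22 = 00010110
45 = 00101101
135 = 10000111
233 = 11101001
Binary: 00010110.00101101.10000111.11101001


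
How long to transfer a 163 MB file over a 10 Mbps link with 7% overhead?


Effective throughput = 10 * (1 - 7/100) = 9.3 Mbps
File size in Mb = 163 * 8 = 1304 Mb
Time = 1304 / 9.3
Time = 140.2151 seconds


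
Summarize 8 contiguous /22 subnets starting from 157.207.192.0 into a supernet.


Original prefix: /22
Number of subnets: 8 = 2^3
New prefix = 22 - 3 = 19
Supernet: 157.207.192.0/19


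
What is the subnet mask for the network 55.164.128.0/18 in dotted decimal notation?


/18 means 18 network bits, 14 host bits
Binary: 11111111111111111100000000000000
Mask: 255.255.192.0


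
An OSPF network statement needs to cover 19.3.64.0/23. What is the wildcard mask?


Subnet mask: 255.255.254.0
Wildcard = 255.255.255.255 - subnet mask
255 - 255 = 0
255 - 255 = 0
255 - 254 = 1
255 - 0 = 255
Wildcard: 0.0.1.255


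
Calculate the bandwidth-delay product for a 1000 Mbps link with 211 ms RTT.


BDP = bandwidth * RTT
= 1000 Mbps * 211 ms
= 1000 * 1e6 * 211 / 1000 bits
= 211000000 bits
= 26375000 bytes
= 25756.8359 KB
BDP = 211000000 bits (26375000 bytes)


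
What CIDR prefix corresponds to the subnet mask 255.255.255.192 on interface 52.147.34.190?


Binary: 11111111.11111111.11111111.11000000
Count leading 1s
Prefix: /26


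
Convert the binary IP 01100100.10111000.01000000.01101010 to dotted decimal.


01100100 = 100
10111000 = 184
01000000 = 64
01101010 = 106
IP: 100.184.64.106


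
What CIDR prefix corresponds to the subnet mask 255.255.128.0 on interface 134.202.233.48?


Binary: 11111111.11111111.10000000.00000000
Count leading 1s
Prefix: /17


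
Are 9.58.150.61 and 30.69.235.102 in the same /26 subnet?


Mask: 255.255.255.192
9.58.150.61 AND mask = 9.58.150.0
30.69.235.102 AND mask = 30.69.235.64
No, different subnets (9.58.150.0 vs 30.69.235.64)


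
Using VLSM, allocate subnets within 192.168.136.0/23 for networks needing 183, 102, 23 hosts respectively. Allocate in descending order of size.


183 hosts -> /24 (254 usable): 192.168.136.0/24
102 hosts -> /25 (126 usable): 192.168.137.0/25
23 hosts -> /27 (30 usable): 192.168.137.128/27
Allocation: 192.168.136.0/24 (183 hosts, 254 usable); 192.168.137.0/25 (102 hosts, 126 usable); 192.168.137.128/27 (23 hosts, 30 usable)


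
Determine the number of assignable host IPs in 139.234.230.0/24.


Host bits = 32 - 24 = 8
Total addresses = 2^8 = 256
Usable = total - 2 (network and broadcast)
Usable hosts: 254


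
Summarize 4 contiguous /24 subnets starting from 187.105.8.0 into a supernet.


Original prefix: /24
Number of subnets: 4 = 2^2
New prefix = 24 - 2 = 22
Supernet: 187.105.8.0/22


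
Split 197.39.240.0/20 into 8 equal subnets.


New prefix = 20 + 3 = 23
Each subnet has 512 addresses
  197.39.240.0/23
  197.39.242.0/23
  197.39.244.0/23
  197.39.246.0/23
  197.39.248.0/23
  197.39.250.0/23
  197.39.252.0/23
  197.39.254.0/23
Subnets: 197.39.240.0/23, 197.39.242.0/23, 197.39.244.0/23, 197.39.246.0/23, 197.39.248.0/23, 197.39.250.0/23, 197.39.252.0/23, 197.39.254.0/23


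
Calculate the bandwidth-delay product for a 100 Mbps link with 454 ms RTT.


BDP = bandwidth * RTT
= 100 Mbps * 454 ms
= 100 * 1e6 * 454 / 1000 bits
= 45400000 bits
= 5675000 bytes
= 5541.9922 KB
BDP = 45400000 bits (5675000 bytes)


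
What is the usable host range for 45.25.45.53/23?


Network: 45.25.44.0
Broadcast: 45.25.45.255
First usable = network + 1
Last usable = broadcast - 1
Range: 45.25.44.1 to 45.25.45.254


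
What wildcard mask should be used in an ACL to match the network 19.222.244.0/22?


Subnet mask: 255.255.252.0
Wildcard = 255.255.255.255 - subnet mask
255 - 255 = 0
255 - 255 = 0
255 - 252 = 3
255 - 0 = 255
Wildcard: 0.0.3.255


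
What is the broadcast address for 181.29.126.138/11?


Network: 181.0.0.0/11
Host bits = 21
Set all host bits to 1:
Broadcast: 181.31.255.255


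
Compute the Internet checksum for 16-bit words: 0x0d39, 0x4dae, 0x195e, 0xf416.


Sum all words (with carry folding):
+ 0x0d39 = 0x0d39
+ 0x4dae = 0x5ae7
+ 0x195e = 0x7445
+ 0xf416 = 0x685c
One's complement: ~0x685c
Checksum = 0x97a3


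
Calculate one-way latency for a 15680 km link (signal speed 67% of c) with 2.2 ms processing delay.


Speed = 0.67 * 3e5 km/s = 201000 km/s
Propagation delay = 15680 / 201000 = 0.078 s = 78.01 ms
Processing delay = 2.2 ms
Total one-way latency = 80.21 ms


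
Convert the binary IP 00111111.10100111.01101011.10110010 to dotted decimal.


00111111 = 63
10100111 = 167
01101011 = 107
10110010 = 178
IP: 63.167.107.178


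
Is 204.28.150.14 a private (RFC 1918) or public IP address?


RFC 1918 private ranges:
  10.0.0.0/8 (10.0.0.0 - 10.255.255.255)
  172.16.0.0/12 (172.16.0.0 - 172.31.255.255)
  192.168.0.0/16 (192.168.0.0 - 192.168.255.255)
Public (not in any RFC 1918 range)


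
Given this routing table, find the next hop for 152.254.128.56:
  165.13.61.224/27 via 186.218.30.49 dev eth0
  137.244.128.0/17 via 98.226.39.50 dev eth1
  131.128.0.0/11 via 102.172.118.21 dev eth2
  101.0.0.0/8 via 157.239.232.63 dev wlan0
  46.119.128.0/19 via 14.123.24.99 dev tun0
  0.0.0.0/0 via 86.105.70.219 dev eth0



Longest prefix match for 152.254.128.56:
  /27 165.13.61.224: no
  /17 137.244.128.0: no
  /11 131.128.0.0: no
  /8 101.0.0.0: no
  /19 46.119.128.0: no
  /0 0.0.0.0: MATCH
Selected: next-hop 86.105.70.219 via eth0 (matched /0)


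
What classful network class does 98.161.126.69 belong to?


First octet: 98
Binary: 01100010
0xxxxxxx -> Class A (1-126)
Class A, default mask 255.0.0.0 (/8)


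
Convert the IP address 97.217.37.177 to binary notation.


97 = 01100001
217 = 11011001
37 = 00100101
177 = 10110001
Binary: 01100001.11011001.00100101.10110001


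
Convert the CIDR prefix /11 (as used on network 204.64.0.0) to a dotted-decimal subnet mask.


/11 means 11 network bits, 21 host bits
Binary: 11111111111000000000000000000000
Mask: 255.224.0.0


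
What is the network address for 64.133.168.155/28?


IP:   01000000.10000101.10101000.10011011
Mask: 11111111.11111111.11111111.11110000
AND operation:
Net:  01000000.10000101.10101000.10010000
Network: 64.133.168.144/28


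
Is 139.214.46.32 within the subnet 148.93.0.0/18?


Subnet network: 148.93.0.0
Test IP AND mask: 139.214.0.0
No, 139.214.46.32 is not in 148.93.0.0/18


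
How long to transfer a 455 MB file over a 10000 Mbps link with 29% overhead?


Effective throughput = 10000 * (1 - 29/100) = 7100 Mbps
File size in Mb = 455 * 8 = 3640 Mb
Time = 3640 / 7100
Time = 0.5127 seconds


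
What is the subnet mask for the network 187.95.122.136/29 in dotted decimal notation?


/29 means 29 network bits, 3 host bits
Binary: 11111111111111111111111111111000
Mask: 255.255.255.248


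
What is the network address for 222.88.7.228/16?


IP:   11011110.01011000.00000111.11100100
Mask: 11111111.11111111.00000000.00000000
AND operation:
Net:  11011110.01011000.00000000.00000000
Network: 222.88.0.0/16


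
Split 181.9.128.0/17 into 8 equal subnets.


New prefix = 17 + 3 = 20
Each subnet has 4096 addresses
  181.9.128.0/20
  181.9.144.0/20
  181.9.160.0/20
  181.9.176.0/20
  181.9.192.0/20
  181.9.208.0/20
  181.9.224.0/20
  181.9.240.0/20
Subnets: 181.9.128.0/20, 181.9.144.0/20, 181.9.160.0/20, 181.9.176.0/20, 181.9.192.0/20, 181.9.208.0/20, 181.9.224.0/20, 181.9.240.0/20


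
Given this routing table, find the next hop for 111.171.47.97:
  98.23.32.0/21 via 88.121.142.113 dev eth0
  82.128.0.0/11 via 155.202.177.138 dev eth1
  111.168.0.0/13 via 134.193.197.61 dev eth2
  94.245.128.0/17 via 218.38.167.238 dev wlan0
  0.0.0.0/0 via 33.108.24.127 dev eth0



Longest prefix match for 111.171.47.97:
  /21 98.23.32.0: no
  /11 82.128.0.0: no
  /13 111.168.0.0: MATCH
  /17 94.245.128.0: no
  /0 0.0.0.0: MATCH
Selected: next-hop 134.193.197.61 via eth2 (matched /13)


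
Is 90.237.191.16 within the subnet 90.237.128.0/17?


Subnet network: 90.237.128.0
Test IP AND mask: 90.237.128.0
Yes, 90.237.191.16 is in 90.237.128.0/17


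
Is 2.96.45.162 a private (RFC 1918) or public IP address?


RFC 1918 private ranges:
  10.0.0.0/8 (10.0.0.0 - 10.255.255.255)
  172.16.0.0/12 (172.16.0.0 - 172.31.255.255)
  192.168.0.0/16 (192.168.0.0 - 192.168.255.255)
Public (not in any RFC 1918 range)


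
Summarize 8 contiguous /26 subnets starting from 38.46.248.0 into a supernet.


Original prefix: /26
Number of subnets: 8 = 2^3
New prefix = 26 - 3 = 23
Supernet: 38.46.248.0/23


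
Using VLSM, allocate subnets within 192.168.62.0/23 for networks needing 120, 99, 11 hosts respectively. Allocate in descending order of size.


120 hosts -> /25 (126 usable): 192.168.62.0/25
99 hosts -> /25 (126 usable): 192.168.62.128/25
11 hosts -> /28 (14 usable): 192.168.63.0/28
Allocation: 192.168.62.0/25 (120 hosts, 126 usable); 192.168.62.128/25 (99 hosts, 126 usable); 192.168.63.0/28 (11 hosts, 14 usable)


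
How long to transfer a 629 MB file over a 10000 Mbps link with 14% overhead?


Effective throughput = 10000 * (1 - 14/100) = 8600 Mbps
File size in Mb = 629 * 8 = 5032 Mb
Time = 5032 / 8600
Time = 0.5851 seconds


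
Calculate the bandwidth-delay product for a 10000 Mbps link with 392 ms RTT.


BDP = bandwidth * RTT
= 10000 Mbps * 392 ms
= 10000 * 1e6 * 392 / 1000 bits
= 3920000000 bits
= 490000000 bytes
= 478515.625 KB
BDP = 3920000000 bits (490000000 bytes)


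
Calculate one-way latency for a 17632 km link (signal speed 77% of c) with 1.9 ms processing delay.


Speed = 0.77 * 3e5 km/s = 231000 km/s
Propagation delay = 17632 / 231000 = 0.0763 s = 76.329 ms
Processing delay = 1.9 ms
Total one-way latency = 78.229 ms


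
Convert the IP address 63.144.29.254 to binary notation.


63 = 00111111
144 = 10010000
29 = 00011101
254 = 11111110
Binary: 00111111.10010000.00011101.11111110


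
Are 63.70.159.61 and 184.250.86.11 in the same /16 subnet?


Mask: 255.255.0.0
63.70.159.61 AND mask = 63.70.0.0
184.250.86.11 AND mask = 184.250.0.0
No, different subnets (63.70.0.0 vs 184.250.0.0)


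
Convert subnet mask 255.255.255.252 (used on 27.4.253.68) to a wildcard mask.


Subnet mask: 255.255.255.252
Wildcard = 255.255.255.255 - subnet mask
255 - 255 = 0
255 - 255 = 0
255 - 255 = 0
255 - 252 = 3
Wildcard: 0.0.0.3


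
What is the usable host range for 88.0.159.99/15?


Network: 88.0.0.0
Broadcast: 88.1.255.255
First usable = network + 1
Last usable = broadcast - 1
Range: 88.0.0.1 to 88.1.255.254


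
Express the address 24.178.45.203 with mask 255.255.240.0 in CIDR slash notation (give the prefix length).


Binary: 11111111.11111111.11110000.00000000
Count leading 1s
Prefix: /20


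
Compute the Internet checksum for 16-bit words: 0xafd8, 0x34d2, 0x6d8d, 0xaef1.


Sum all words (with carry folding):
+ 0xafd8 = 0xafd8
+ 0x34d2 = 0xe4aa
+ 0x6d8d = 0x5238
+ 0xaef1 = 0x012a
One's complement: ~0x012a
Checksum = 0xfed5


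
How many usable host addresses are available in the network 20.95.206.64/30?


Host bits = 32 - 30 = 2
Total addresses = 2^2 = 4
Usable = total - 2 (network and broadcast)
Usable hosts: 2


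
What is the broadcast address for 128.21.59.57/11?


Network: 128.0.0.0/11
Host bits = 21
Set all host bits to 1:
Broadcast: 128.31.255.255


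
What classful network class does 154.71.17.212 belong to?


First octet: 154
Binary: 10011010
10xxxxxx -> Class B (128-191)
Class B, default mask 255.255.0.0 (/16)


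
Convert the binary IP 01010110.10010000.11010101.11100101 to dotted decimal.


01010110 = 86
10010000 = 144
11010101 = 213
11100101 = 229
IP: 86.144.213.229


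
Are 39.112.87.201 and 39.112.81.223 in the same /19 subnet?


Mask: 255.255.224.0
39.112.87.201 AND mask = 39.112.64.0
39.112.81.223 AND mask = 39.112.64.0
Yes, same subnet (39.112.64.0)


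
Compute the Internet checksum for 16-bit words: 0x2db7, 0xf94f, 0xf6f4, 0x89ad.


Sum all words (with carry folding):
+ 0x2db7 = 0x2db7
+ 0xf94f = 0x2707
+ 0xf6f4 = 0x1dfc
+ 0x89ad = 0xa7a9
One's complement: ~0xa7a9
Checksum = 0x5856


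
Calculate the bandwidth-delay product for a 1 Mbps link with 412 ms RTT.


BDP = bandwidth * RTT
= 1 Mbps * 412 ms
= 1 * 1e6 * 412 / 1000 bits
= 412000 bits
= 51500 bytes
= 50.293 KB
BDP = 412000 bits (51500 bytes)


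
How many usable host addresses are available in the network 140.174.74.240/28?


Host bits = 32 - 28 = 4
Total addresses = 2^4 = 16
Usable = total - 2 (network and broadcast)
Usable hosts: 14


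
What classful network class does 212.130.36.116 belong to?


First octet: 212
Binary: 11010100
110xxxxx -> Class C (192-223)
Class C, default mask 255.255.255.0 (/24)


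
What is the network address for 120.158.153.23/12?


IP:   01111000.10011110.10011001.00010111
Mask: 11111111.11110000.00000000.00000000
AND operation:
Net:  01111000.10010000.00000000.00000000
Network: 120.144.0.0/12


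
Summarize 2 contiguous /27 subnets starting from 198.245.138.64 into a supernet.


Original prefix: /27
Number of subnets: 2 = 2^1
New prefix = 27 - 1 = 26
Supernet: 198.245.138.64/26


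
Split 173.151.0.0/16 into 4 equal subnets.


New prefix = 16 + 2 = 18
Each subnet has 16384 addresses
  173.151.0.0/18
  173.151.64.0/18
  173.151.128.0/18
  173.151.192.0/18
Subnets: 173.151.0.0/18, 173.151.64.0/18, 173.151.128.0/18, 173.151.192.0/18


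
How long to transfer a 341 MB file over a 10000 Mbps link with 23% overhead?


Effective throughput = 10000 * (1 - 23/100) = 7700 Mbps
File size in Mb = 341 * 8 = 2728 Mb
Time = 2728 / 7700
Time = 0.3543 seconds


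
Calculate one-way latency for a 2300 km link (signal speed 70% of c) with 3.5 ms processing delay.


Speed = 0.7 * 3e5 km/s = 210000 km/s
Propagation delay = 2300 / 210000 = 0.011 s = 10.9524 ms
Processing delay = 3.5 ms
Total one-way latency = 14.4524 ms


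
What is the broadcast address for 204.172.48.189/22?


Network: 204.172.48.0/22
Host bits = 10
Set all host bits to 1:
Broadcast: 204.172.51.255


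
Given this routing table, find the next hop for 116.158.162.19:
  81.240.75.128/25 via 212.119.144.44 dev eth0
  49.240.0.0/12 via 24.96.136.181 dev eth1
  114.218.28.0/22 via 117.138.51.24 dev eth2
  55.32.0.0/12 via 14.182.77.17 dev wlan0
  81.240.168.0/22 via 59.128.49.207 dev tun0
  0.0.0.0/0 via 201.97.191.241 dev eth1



Longest prefix match for 116.158.162.19:
  /25 81.240.75.128: no
  /12 49.240.0.0: no
  /22 114.218.28.0: no
  /12 55.32.0.0: no
  /22 81.240.168.0: no
  /0 0.0.0.0: MATCH
Selected: next-hop 201.97.191.241 via eth1 (matched /0)


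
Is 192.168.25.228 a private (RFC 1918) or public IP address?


RFC 1918 private ranges:
  10.0.0.0/8 (10.0.0.0 - 10.255.255.255)
  172.16.0.0/12 (172.16.0.0 - 172.31.255.255)
  192.168.0.0/16 (192.168.0.0 - 192.168.255.255)
Private (in 192.168.0.0/16)


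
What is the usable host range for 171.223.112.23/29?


Network: 171.223.112.16
Broadcast: 171.223.112.23
First usable = network + 1
Last usable = broadcast - 1
Range: 171.223.112.17 to 171.223.112.22


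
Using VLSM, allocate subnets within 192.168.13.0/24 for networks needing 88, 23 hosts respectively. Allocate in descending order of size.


88 hosts -> /25 (126 usable): 192.168.13.0/25
23 hosts -> /27 (30 usable): 192.168.13.128/27
Allocation: 192.168.13.0/25 (88 hosts, 126 usable); 192.168.13.128/27 (23 hosts, 30 usable)


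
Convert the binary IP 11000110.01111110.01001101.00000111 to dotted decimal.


11000110 = 198
01111110 = 126
01001101 = 77
00000111 = 7
IP: 198.126.77.7


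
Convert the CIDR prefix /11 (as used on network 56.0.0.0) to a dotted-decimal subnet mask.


/11 means 11 network bits, 21 host bits
Binary: 11111111111000000000000000000000
Mask: 255.224.0.0


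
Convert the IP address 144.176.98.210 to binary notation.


144 = 10010000
176 = 10110000
98 = 01100010
210 = 11010010
Binary: 10010000.10110000.01100010.11010010


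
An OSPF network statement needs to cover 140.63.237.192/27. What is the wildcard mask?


Subnet mask: 255.255.255.224
Wildcard = 255.255.255.255 - subnet mask
255 - 255 = 0
255 - 255 = 0
255 - 255 = 0
255 - 224 = 31
Wildcard: 0.0.0.31


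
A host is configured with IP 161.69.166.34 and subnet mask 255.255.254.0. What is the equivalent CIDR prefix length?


Binary: 11111111.11111111.11111110.00000000
Count leading 1s
Prefix: /23


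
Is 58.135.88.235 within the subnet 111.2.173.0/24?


Subnet network: 111.2.173.0
Test IP AND mask: 58.135.88.0
No, 58.135.88.235 is not in 111.2.173.0/24


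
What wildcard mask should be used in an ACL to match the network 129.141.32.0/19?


Subnet mask: 255.255.224.0
Wildcard = 255.255.255.255 - subnet mask
255 - 255 = 0
255 - 255 = 0
255 - 224 = 31
255 - 0 = 255
Wildcard: 0.0.31.255


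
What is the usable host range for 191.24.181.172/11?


Network: 191.0.0.0
Broadcast: 191.31.255.255
First usable = network + 1
Last usable = broadcast - 1
Range: 191.0.0.1 to 191.31.255.254


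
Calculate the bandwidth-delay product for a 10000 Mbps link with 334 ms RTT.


BDP = bandwidth * RTT
= 10000 Mbps * 334 ms
= 10000 * 1e6 * 334 / 1000 bits
= 3340000000 bits
= 417500000 bytes
= 407714.8438 KB
BDP = 3340000000 bits (417500000 bytes)


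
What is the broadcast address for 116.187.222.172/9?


Network: 116.128.0.0/9
Host bits = 23
Set all host bits to 1:
Broadcast: 116.255.255.255


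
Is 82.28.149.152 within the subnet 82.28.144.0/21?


Subnet network: 82.28.144.0
Test IP AND mask: 82.28.144.0
Yes, 82.28.149.152 is in 82.28.144.0/21


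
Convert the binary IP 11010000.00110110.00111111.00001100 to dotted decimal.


11010000 = 208
00110110 = 54
00111111 = 63
00001100 = 12
IP: 208.54.63.12


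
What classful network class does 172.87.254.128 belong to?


First octet: 172
Binary: 10101100
10xxxxxx -> Class B (128-191)
Class B, default mask 255.255.0.0 (/16)


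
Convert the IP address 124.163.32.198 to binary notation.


124 = 01111100
163 = 10100011
32 = 00100000
198 = 11000110
Binary: 01111100.10100011.00100000.11000110


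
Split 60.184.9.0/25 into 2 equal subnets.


New prefix = 25 + 1 = 26
Each subnet has 64 addresses
  60.184.9.0/26
  60.184.9.64/26
Subnets: 60.184.9.0/26, 60.184.9.64/26


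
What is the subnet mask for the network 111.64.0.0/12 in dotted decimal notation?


/12 means 12 network bits, 20 host bits
Binary: 11111111111100000000000000000000
Mask: 255.240.0.0


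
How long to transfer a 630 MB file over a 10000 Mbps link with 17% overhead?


Effective throughput = 10000 * (1 - 17/100) = 8300 Mbps
File size in Mb = 630 * 8 = 5040 Mb
Time = 5040 / 8300
Time = 0.6072 seconds


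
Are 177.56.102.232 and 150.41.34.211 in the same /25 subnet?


Mask: 255.255.255.128
177.56.102.232 AND mask = 177.56.102.128
150.41.34.211 AND mask = 150.41.34.128
No, different subnets (177.56.102.128 vs 150.41.34.128)


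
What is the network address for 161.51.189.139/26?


IP:   10100001.00110011.10111101.10001011
Mask: 11111111.11111111.11111111.11000000
AND operation:
Net:  10100001.00110011.10111101.10000000
Network: 161.51.189.128/26


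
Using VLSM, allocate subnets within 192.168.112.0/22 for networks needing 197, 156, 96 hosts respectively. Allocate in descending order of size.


197 hosts -> /24 (254 usable): 192.168.112.0/24
156 hosts -> /24 (254 usable): 192.168.113.0/24
96 hosts -> /25 (126 usable): 192.168.114.0/25
Allocation: 192.168.112.0/24 (197 hosts, 254 usable); 192.168.113.0/24 (156 hosts, 254 usable); 192.168.114.0/25 (96 hosts, 126 usable)


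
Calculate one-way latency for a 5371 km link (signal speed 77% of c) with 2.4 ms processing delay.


Speed = 0.77 * 3e5 km/s = 231000 km/s
Propagation delay = 5371 / 231000 = 0.0233 s = 23.2511 ms
Processing delay = 2.4 ms
Total one-way latency = 25.6511 ms


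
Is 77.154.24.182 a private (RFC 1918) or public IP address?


RFC 1918 private ranges:
  10.0.0.0/8 (10.0.0.0 - 10.255.255.255)
  172.16.0.0/12 (172.16.0.0 - 172.31.255.255)
  192.168.0.0/16 (192.168.0.0 - 192.168.255.255)
Public (not in any RFC 1918 range)


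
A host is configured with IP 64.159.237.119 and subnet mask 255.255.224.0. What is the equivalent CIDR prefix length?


Binary: 11111111.11111111.11100000.00000000
Count leading 1s
Prefix: /19


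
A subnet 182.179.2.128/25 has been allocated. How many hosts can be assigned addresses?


Host bits = 32 - 25 = 7
Total addresses = 2^7 = 128
Usable = total - 2 (network and broadcast)
Usable hosts: 126


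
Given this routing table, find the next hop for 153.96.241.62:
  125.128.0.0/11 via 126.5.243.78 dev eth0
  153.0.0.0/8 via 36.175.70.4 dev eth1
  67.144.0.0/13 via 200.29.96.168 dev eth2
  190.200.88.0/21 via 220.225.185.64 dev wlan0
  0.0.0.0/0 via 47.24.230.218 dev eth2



Longest prefix match for 153.96.241.62:
  /11 125.128.0.0: no
  /8 153.0.0.0: MATCH
  /13 67.144.0.0: no
  /21 190.200.88.0: no
  /0 0.0.0.0: MATCH
Selected: next-hop 36.175.70.4 via eth1 (matched /8)


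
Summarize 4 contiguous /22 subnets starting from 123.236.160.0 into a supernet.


Original prefix: /22
Number of subnets: 4 = 2^2
New prefix = 22 - 2 = 20
Supernet: 123.236.160.0/20


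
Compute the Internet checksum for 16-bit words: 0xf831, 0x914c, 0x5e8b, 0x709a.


Sum all words (with carry folding):
+ 0xf831 = 0xf831
+ 0x914c = 0x897e
+ 0x5e8b = 0xe809
+ 0x709a = 0x58a4
One's complement: ~0x58a4
Checksum = 0xa75b


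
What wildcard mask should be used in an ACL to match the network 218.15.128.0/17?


Subnet mask: 255.255.128.0
Wildcard = 255.255.255.255 - subnet mask
255 - 255 = 0
255 - 255 = 0
255 - 128 = 127
255 - 0 = 255
Wildcard: 0.0.127.255


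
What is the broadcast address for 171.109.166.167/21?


Network: 171.109.160.0/21
Host bits = 11
Set all host bits to 1:
Broadcast: 171.109.167.255


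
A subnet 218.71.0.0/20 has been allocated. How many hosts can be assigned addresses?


Host bits = 32 - 20 = 12
Total addresses = 2^12 = 4096
Usable = total - 2 (network and broadcast)
Usable hosts: 4094


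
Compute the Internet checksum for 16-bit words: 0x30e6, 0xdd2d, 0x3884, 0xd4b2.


Sum all words (with carry folding):
+ 0x30e6 = 0x30e6
+ 0xdd2d = 0x0e14
+ 0x3884 = 0x4698
+ 0xd4b2 = 0x1b4b
One's complement: ~0x1b4b
Checksum = 0xe4b4


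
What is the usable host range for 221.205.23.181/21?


Network: 221.205.16.0
Broadcast: 221.205.23.255
First usable = network + 1
Last usable = broadcast - 1
Range: 221.205.16.1 to 221.205.23.254


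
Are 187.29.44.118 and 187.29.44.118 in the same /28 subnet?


Mask: 255.255.255.240
187.29.44.118 AND mask = 187.29.44.112
187.29.44.118 AND mask = 187.29.44.112
Yes, same subnet (187.29.44.112)


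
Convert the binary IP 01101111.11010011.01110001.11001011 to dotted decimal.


01101111 = 111
11010011 = 211
01110001 = 113
11001011 = 203
IP: 111.211.113.203


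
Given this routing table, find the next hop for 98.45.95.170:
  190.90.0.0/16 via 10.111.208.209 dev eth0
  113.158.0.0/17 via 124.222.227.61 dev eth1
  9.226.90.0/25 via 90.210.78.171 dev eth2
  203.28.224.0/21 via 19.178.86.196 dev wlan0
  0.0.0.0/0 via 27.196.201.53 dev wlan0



Longest prefix match for 98.45.95.170:
  /16 190.90.0.0: no
  /17 113.158.0.0: no
  /25 9.226.90.0: no
  /21 203.28.224.0: no
  /0 0.0.0.0: MATCH
Selected: next-hop 27.196.201.53 via wlan0 (matched /0)


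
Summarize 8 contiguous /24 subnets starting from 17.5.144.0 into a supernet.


Original prefix: /24
Number of subnets: 8 = 2^3
New prefix = 24 - 3 = 21
Supernet: 17.5.144.0/21


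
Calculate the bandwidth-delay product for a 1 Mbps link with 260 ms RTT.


BDP = bandwidth * RTT
= 1 Mbps * 260 ms
= 1 * 1e6 * 260 / 1000 bits
= 260000 bits
= 32500 bytes
= 31.7383 KB
BDP = 260000 bits (32500 bytes)


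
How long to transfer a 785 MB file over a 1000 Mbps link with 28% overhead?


Effective throughput = 1000 * (1 - 28/100) = 720 Mbps
File size in Mb = 785 * 8 = 6280 Mb
Time = 6280 / 720
Time = 8.7222 seconds


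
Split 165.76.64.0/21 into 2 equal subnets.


New prefix = 21 + 1 = 22
Each subnet has 1024 addresses
  165.76.64.0/22
  165.76.68.0/22
Subnets: 165.76.64.0/22, 165.76.68.0/22


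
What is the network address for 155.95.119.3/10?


IP:   10011011.01011111.01110111.00000011
Mask: 11111111.11000000.00000000.00000000
AND operation:
Net:  10011011.01000000.00000000.00000000
Network: 155.64.0.0/10


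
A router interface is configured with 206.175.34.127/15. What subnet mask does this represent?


/15 means 15 network bits, 17 host bits
Binary: 11111111111111100000000000000000
Mask: 255.254.0.0


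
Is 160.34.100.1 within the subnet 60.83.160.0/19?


Subnet network: 60.83.160.0
Test IP AND mask: 160.34.96.0
No, 160.34.100.1 is not in 60.83.160.0/19


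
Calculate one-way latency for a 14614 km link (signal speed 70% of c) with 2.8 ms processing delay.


Speed = 0.7 * 3e5 km/s = 210000 km/s
Propagation delay = 14614 / 210000 = 0.0696 s = 69.5905 ms
Processing delay = 2.8 ms
Total one-way latency = 72.3905 ms


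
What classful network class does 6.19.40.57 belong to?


First octet: 6
Binary: 00000110
0xxxxxxx -> Class A (1-126)
Class A, default mask 255.0.0.0 (/8)


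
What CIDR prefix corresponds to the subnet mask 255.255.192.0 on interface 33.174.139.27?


Binary: 11111111.11111111.11000000.00000000
Count leading 1s
Prefix: /18


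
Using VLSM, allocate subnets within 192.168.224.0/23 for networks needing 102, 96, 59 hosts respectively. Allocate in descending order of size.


102 hosts -> /25 (126 usable): 192.168.224.0/25
96 hosts -> /25 (126 usable): 192.168.224.128/25
59 hosts -> /26 (62 usable): 192.168.225.0/26
Allocation: 192.168.224.0/25 (102 hosts, 126 usable); 192.168.224.128/25 (96 hosts, 126 usable); 192.168.225.0/26 (59 hosts, 62 usable)


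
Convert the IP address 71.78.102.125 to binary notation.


71 = 01000111
78 = 01001110
102 = 01100110
125 = 01111101
Binary: 01000111.01001110.01100110.01111101


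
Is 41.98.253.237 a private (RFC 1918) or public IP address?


RFC 1918 private ranges:
  10.0.0.0/8 (10.0.0.0 - 10.255.255.255)
  172.16.0.0/12 (172.16.0.0 - 172.31.255.255)
  192.168.0.0/16 (192.168.0.0 - 192.168.255.255)
Public (not in any RFC 1918 range)


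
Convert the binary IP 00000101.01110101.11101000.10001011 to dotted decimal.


00000101 = 5
01110101 = 117
11101000 = 232
10001011 = 139
IP: 5.117.232.139


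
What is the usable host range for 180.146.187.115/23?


Network: 180.146.186.0
Broadcast: 180.146.187.255
First usable = network + 1
Last usable = broadcast - 1
Range: 180.146.186.1 to 180.146.187.254


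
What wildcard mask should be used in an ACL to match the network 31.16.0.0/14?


Subnet mask: 255.252.0.0
Wildcard = 255.255.255.255 - subnet mask
255 - 255 = 0
255 - 252 = 3
255 - 0 = 255
255 - 0 = 255
Wildcard: 0.3.255.255


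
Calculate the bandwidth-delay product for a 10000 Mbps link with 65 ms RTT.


BDP = bandwidth * RTT
= 10000 Mbps * 65 ms
= 10000 * 1e6 * 65 / 1000 bits
= 650000000 bits
= 81250000 bytes
= 79345.7031 KB
BDP = 650000000 bits (81250000 bytes)


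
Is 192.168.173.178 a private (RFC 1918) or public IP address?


RFC 1918 private ranges:
  10.0.0.0/8 (10.0.0.0 - 10.255.255.255)
  172.16.0.0/12 (172.16.0.0 - 172.31.255.255)
  192.168.0.0/16 (192.168.0.0 - 192.168.255.255)
Private (in 192.168.0.0/16)


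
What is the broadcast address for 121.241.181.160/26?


Network: 121.241.181.128/26
Host bits = 6
Set all host bits to 1:
Broadcast: 121.241.181.191


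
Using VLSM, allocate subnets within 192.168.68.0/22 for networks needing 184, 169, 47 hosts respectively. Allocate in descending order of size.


184 hosts -> /24 (254 usable): 192.168.68.0/24
169 hosts -> /24 (254 usable): 192.168.69.0/24
47 hosts -> /26 (62 usable): 192.168.70.0/26
Allocation: 192.168.68.0/24 (184 hosts, 254 usable); 192.168.69.0/24 (169 hosts, 254 usable); 192.168.70.0/26 (47 hosts, 62 usable)


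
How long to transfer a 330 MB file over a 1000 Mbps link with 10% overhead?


Effective throughput = 1000 * (1 - 10/100) = 900 Mbps
File size in Mb = 330 * 8 = 2640 Mb
Time = 2640 / 900
Time = 2.9333 seconds


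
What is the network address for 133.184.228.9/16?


IP:   10000101.10111000.11100100.00001001
Mask: 11111111.11111111.00000000.00000000
AND operation:
Net:  10000101.10111000.00000000.00000000
Network: 133.184.0.0/16


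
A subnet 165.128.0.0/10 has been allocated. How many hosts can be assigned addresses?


Host bits = 32 - 10 = 22
Total addresses = 2^22 = 4194304
Usable = total - 2 (network and broadcast)
Usable hosts: 4194302


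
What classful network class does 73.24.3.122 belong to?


First octet: 73
Binary: 01001001
0xxxxxxx -> Class A (1-126)
Class A, default mask 255.0.0.0 (/8)


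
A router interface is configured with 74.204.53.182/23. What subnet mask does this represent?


/23 means 23 network bits, 9 host bits
Binary: 11111111111111111111111000000000
Mask: 255.255.254.0


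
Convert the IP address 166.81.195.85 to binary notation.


166 = 10100110
81 = 01010001
195 = 11000011
85 = 01010101
Binary: 10100110.01010001.11000011.01010101


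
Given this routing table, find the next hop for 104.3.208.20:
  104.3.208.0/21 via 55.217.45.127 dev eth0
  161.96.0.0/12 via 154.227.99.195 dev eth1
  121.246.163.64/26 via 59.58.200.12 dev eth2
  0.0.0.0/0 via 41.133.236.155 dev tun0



Longest prefix match for 104.3.208.20:
  /21 104.3.208.0: MATCH
  /12 161.96.0.0: no
  /26 121.246.163.64: no
  /0 0.0.0.0: MATCH
Selected: next-hop 55.217.45.127 via eth0 (matched /21)


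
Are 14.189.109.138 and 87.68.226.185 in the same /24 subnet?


Mask: 255.255.255.0
14.189.109.138 AND mask = 14.189.109.0
87.68.226.185 AND mask = 87.68.226.0
No, different subnets (14.189.109.0 vs 87.68.226.0)


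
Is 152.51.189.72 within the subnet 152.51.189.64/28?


Subnet network: 152.51.189.64
Test IP AND mask: 152.51.189.64
Yes, 152.51.189.72 is in 152.51.189.64/28


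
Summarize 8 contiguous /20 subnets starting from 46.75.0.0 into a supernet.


Original prefix: /20
Number of subnets: 8 = 2^3
New prefix = 20 - 3 = 17
Supernet: 46.75.0.0/17


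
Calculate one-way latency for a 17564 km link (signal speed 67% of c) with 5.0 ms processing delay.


Speed = 0.67 * 3e5 km/s = 201000 km/s
Propagation delay = 17564 / 201000 = 0.0874 s = 87.3831 ms
Processing delay = 5.0 ms
Total one-way latency = 92.3831 ms


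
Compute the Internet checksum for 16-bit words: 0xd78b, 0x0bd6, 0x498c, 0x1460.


Sum all words (with carry folding):
+ 0xd78b = 0xd78b
+ 0x0bd6 = 0xe361
+ 0x498c = 0x2cee
+ 0x1460 = 0x414e
One's complement: ~0x414e
Checksum = 0xbeb1


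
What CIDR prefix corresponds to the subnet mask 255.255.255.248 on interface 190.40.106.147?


Binary: 11111111.11111111.11111111.11111000
Count leading 1s
Prefix: /29


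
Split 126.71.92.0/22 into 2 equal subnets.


New prefix = 22 + 1 = 23
Each subnet has 512 addresses
  126.71.92.0/23
  126.71.94.0/23
Subnets: 126.71.92.0/23, 126.71.94.0/23


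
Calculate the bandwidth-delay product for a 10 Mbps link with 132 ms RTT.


BDP = bandwidth * RTT
= 10 Mbps * 132 ms
= 10 * 1e6 * 132 / 1000 bits
= 1320000 bits
= 165000 bytes
= 161.1328 KB
BDP = 1320000 bits (165000 bytes)


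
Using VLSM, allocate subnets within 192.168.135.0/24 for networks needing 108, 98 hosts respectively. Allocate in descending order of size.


108 hosts -> /25 (126 usable): 192.168.135.0/25
98 hosts -> /25 (126 usable): 192.168.135.128/25
Allocation: 192.168.135.0/25 (108 hosts, 126 usable); 192.168.135.128/25 (98 hosts, 126 usable)


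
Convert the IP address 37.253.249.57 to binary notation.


37 = 00100101
253 = 11111101
249 = 11111001
57 = 00111001
Binary: 00100101.11111101.11111001.00111001


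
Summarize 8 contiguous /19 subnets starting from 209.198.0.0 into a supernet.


Original prefix: /19
Number of subnets: 8 = 2^3
New prefix = 19 - 3 = 16
Supernet: 209.198.0.0/16


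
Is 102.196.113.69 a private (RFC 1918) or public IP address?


RFC 1918 private ranges:
  10.0.0.0/8 (10.0.0.0 - 10.255.255.255)
  172.16.0.0/12 (172.16.0.0 - 172.31.255.255)
  192.168.0.0/16 (192.168.0.0 - 192.168.255.255)
Public (not in any RFC 1918 range)


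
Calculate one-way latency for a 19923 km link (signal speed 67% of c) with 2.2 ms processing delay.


Speed = 0.67 * 3e5 km/s = 201000 km/s
Propagation delay = 19923 / 201000 = 0.0991 s = 99.1194 ms
Processing delay = 2.2 ms
Total one-way latency = 101.3194 ms


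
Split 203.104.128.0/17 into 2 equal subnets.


New prefix = 17 + 1 = 18
Each subnet has 16384 addresses
  203.104.128.0/18
  203.104.192.0/18
Subnets: 203.104.128.0/18, 203.104.192.0/18


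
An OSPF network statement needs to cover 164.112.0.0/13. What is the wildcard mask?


Subnet mask: 255.248.0.0
Wildcard = 255.255.255.255 - subnet mask
255 - 255 = 0
255 - 248 = 7
255 - 0 = 255
255 - 0 = 255
Wildcard: 0.7.255.255


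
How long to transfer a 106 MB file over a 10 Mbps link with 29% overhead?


Effective throughput = 10 * (1 - 29/100) = 7.1 Mbps
File size in Mb = 106 * 8 = 848 Mb
Time = 848 / 7.1
Time = 119.4366 seconds


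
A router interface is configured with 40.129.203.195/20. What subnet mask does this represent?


/20 means 20 network bits, 12 host bits
Binary: 11111111111111111111000000000000
Mask: 255.255.240.0


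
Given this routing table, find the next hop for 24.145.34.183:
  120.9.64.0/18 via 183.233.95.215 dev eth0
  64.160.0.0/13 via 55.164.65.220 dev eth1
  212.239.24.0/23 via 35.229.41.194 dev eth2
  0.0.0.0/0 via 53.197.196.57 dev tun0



Longest prefix match for 24.145.34.183:
  /18 120.9.64.0: no
  /13 64.160.0.0: no
  /23 212.239.24.0: no
  /0 0.0.0.0: MATCH
Selected: next-hop 53.197.196.57 via tun0 (matched /0)


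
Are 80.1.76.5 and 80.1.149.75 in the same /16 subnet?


Mask: 255.255.0.0
80.1.76.5 AND mask = 80.1.0.0
80.1.149.75 AND mask = 80.1.0.0
Yes, same subnet (80.1.0.0)


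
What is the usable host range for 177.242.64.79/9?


Network: 177.128.0.0
Broadcast: 177.255.255.255
First usable = network + 1
Last usable = broadcast - 1
Range: 177.128.0.1 to 177.255.255.254


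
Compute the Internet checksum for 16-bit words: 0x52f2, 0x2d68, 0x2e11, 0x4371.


Sum all words (with carry folding):
+ 0x52f2 = 0x52f2
+ 0x2d68 = 0x805a
+ 0x2e11 = 0xae6b
+ 0x4371 = 0xf1dc
One's complement: ~0xf1dc
Checksum = 0x0e23


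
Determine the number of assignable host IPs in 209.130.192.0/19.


Host bits = 32 - 19 = 13
Total addresses = 2^13 = 8192
Usable = total - 2 (network and broadcast)
Usable hosts: 8190


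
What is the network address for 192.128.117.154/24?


IP:   11000000.10000000.01110101.10011010
Mask: 11111111.11111111.11111111.00000000
AND operation:
Net:  11000000.10000000.01110101.00000000
Network: 192.128.117.0/24


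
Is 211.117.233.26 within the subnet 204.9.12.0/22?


Subnet network: 204.9.12.0
Test IP AND mask: 211.117.232.0
No, 211.117.233.26 is not in 204.9.12.0/22


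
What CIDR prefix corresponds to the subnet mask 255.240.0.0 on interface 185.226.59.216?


Binary: 11111111.11110000.00000000.00000000
Count leading 1s
Prefix: /12


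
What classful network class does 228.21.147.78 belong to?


First octet: 228
Binary: 11100100
1110xxxx -> Class D (224-239)
Class D (multicast), default mask N/A


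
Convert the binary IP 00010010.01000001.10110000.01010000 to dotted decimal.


00010010 = 18
01000001 = 65
10110000 = 176
01010000 = 80
IP: 18.65.176.80


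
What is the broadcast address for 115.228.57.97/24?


Network: 115.228.57.0/24
Host bits = 8
Set all host bits to 1:
Broadcast: 115.228.57.255


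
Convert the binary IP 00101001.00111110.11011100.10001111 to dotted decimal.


00101001 = 41
00111110 = 62
11011100 = 220
10001111 = 143
IP: 41.62.220.143


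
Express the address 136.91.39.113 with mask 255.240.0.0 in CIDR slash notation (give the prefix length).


Binary: 11111111.11110000.00000000.00000000
Count leading 1s
Prefix: /12


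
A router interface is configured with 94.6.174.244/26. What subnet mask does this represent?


/26 means 26 network bits, 6 host bits
Binary: 11111111111111111111111111000000
Mask: 255.255.255.192


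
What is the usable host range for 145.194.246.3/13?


Network: 145.192.0.0
Broadcast: 145.199.255.255
First usable = network + 1
Last usable = broadcast - 1
Range: 145.192.0.1 to 145.199.255.254
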